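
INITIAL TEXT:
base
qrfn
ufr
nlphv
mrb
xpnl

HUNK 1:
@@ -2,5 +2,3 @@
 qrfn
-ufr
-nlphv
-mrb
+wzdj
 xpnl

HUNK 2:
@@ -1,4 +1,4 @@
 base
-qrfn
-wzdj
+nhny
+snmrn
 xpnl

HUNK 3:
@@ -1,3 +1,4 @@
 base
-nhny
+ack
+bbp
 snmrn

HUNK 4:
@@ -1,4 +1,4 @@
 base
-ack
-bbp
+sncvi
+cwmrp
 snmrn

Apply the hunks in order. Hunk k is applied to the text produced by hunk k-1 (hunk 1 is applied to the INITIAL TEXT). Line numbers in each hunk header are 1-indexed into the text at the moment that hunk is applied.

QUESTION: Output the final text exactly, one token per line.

Hunk 1: at line 2 remove [ufr,nlphv,mrb] add [wzdj] -> 4 lines: base qrfn wzdj xpnl
Hunk 2: at line 1 remove [qrfn,wzdj] add [nhny,snmrn] -> 4 lines: base nhny snmrn xpnl
Hunk 3: at line 1 remove [nhny] add [ack,bbp] -> 5 lines: base ack bbp snmrn xpnl
Hunk 4: at line 1 remove [ack,bbp] add [sncvi,cwmrp] -> 5 lines: base sncvi cwmrp snmrn xpnl

Answer: base
sncvi
cwmrp
snmrn
xpnl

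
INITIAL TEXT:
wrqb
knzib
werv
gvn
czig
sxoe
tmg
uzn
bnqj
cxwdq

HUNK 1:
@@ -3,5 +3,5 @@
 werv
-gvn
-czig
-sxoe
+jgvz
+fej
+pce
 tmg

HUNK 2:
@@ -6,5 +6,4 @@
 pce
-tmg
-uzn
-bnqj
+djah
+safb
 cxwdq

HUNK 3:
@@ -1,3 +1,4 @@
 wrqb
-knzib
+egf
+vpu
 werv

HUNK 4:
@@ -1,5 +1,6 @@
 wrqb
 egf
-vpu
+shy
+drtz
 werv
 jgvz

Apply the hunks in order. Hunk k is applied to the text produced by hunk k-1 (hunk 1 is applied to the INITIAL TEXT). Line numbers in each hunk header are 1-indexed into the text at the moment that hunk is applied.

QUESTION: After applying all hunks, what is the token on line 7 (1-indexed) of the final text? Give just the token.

Answer: fej

Derivation:
Hunk 1: at line 3 remove [gvn,czig,sxoe] add [jgvz,fej,pce] -> 10 lines: wrqb knzib werv jgvz fej pce tmg uzn bnqj cxwdq
Hunk 2: at line 6 remove [tmg,uzn,bnqj] add [djah,safb] -> 9 lines: wrqb knzib werv jgvz fej pce djah safb cxwdq
Hunk 3: at line 1 remove [knzib] add [egf,vpu] -> 10 lines: wrqb egf vpu werv jgvz fej pce djah safb cxwdq
Hunk 4: at line 1 remove [vpu] add [shy,drtz] -> 11 lines: wrqb egf shy drtz werv jgvz fej pce djah safb cxwdq
Final line 7: fej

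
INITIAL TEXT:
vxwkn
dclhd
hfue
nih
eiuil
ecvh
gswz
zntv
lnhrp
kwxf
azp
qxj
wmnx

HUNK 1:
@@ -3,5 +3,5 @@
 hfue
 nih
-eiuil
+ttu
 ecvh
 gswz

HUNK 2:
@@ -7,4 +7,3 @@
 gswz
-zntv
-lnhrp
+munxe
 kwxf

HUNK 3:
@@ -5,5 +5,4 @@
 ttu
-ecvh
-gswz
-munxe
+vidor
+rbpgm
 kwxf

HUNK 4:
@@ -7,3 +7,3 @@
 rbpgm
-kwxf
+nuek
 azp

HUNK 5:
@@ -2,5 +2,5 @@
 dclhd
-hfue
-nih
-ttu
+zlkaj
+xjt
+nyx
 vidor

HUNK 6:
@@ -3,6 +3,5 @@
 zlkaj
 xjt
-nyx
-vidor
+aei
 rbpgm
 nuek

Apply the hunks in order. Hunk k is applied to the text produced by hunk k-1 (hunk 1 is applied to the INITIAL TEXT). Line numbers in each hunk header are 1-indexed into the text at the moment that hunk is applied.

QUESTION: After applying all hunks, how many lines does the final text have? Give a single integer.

Answer: 10

Derivation:
Hunk 1: at line 3 remove [eiuil] add [ttu] -> 13 lines: vxwkn dclhd hfue nih ttu ecvh gswz zntv lnhrp kwxf azp qxj wmnx
Hunk 2: at line 7 remove [zntv,lnhrp] add [munxe] -> 12 lines: vxwkn dclhd hfue nih ttu ecvh gswz munxe kwxf azp qxj wmnx
Hunk 3: at line 5 remove [ecvh,gswz,munxe] add [vidor,rbpgm] -> 11 lines: vxwkn dclhd hfue nih ttu vidor rbpgm kwxf azp qxj wmnx
Hunk 4: at line 7 remove [kwxf] add [nuek] -> 11 lines: vxwkn dclhd hfue nih ttu vidor rbpgm nuek azp qxj wmnx
Hunk 5: at line 2 remove [hfue,nih,ttu] add [zlkaj,xjt,nyx] -> 11 lines: vxwkn dclhd zlkaj xjt nyx vidor rbpgm nuek azp qxj wmnx
Hunk 6: at line 3 remove [nyx,vidor] add [aei] -> 10 lines: vxwkn dclhd zlkaj xjt aei rbpgm nuek azp qxj wmnx
Final line count: 10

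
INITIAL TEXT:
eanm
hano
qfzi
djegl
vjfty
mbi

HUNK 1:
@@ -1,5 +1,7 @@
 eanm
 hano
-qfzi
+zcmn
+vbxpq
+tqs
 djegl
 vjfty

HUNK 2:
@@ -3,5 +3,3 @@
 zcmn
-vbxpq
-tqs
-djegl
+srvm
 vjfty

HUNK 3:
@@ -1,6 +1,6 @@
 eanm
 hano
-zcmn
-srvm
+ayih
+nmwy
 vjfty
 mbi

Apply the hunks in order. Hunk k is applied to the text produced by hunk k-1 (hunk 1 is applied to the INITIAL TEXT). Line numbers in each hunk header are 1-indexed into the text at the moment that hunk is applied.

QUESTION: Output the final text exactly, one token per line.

Answer: eanm
hano
ayih
nmwy
vjfty
mbi

Derivation:
Hunk 1: at line 1 remove [qfzi] add [zcmn,vbxpq,tqs] -> 8 lines: eanm hano zcmn vbxpq tqs djegl vjfty mbi
Hunk 2: at line 3 remove [vbxpq,tqs,djegl] add [srvm] -> 6 lines: eanm hano zcmn srvm vjfty mbi
Hunk 3: at line 1 remove [zcmn,srvm] add [ayih,nmwy] -> 6 lines: eanm hano ayih nmwy vjfty mbi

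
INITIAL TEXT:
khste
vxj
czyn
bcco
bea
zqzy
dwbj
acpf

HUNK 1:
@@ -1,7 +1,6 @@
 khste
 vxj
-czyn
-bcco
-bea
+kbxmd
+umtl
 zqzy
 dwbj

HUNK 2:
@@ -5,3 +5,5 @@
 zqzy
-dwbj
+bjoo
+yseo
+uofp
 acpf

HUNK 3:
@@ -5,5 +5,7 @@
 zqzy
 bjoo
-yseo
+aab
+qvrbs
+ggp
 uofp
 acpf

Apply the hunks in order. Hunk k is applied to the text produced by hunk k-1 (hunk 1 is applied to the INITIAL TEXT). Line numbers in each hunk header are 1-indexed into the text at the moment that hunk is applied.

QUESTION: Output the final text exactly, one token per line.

Answer: khste
vxj
kbxmd
umtl
zqzy
bjoo
aab
qvrbs
ggp
uofp
acpf

Derivation:
Hunk 1: at line 1 remove [czyn,bcco,bea] add [kbxmd,umtl] -> 7 lines: khste vxj kbxmd umtl zqzy dwbj acpf
Hunk 2: at line 5 remove [dwbj] add [bjoo,yseo,uofp] -> 9 lines: khste vxj kbxmd umtl zqzy bjoo yseo uofp acpf
Hunk 3: at line 5 remove [yseo] add [aab,qvrbs,ggp] -> 11 lines: khste vxj kbxmd umtl zqzy bjoo aab qvrbs ggp uofp acpf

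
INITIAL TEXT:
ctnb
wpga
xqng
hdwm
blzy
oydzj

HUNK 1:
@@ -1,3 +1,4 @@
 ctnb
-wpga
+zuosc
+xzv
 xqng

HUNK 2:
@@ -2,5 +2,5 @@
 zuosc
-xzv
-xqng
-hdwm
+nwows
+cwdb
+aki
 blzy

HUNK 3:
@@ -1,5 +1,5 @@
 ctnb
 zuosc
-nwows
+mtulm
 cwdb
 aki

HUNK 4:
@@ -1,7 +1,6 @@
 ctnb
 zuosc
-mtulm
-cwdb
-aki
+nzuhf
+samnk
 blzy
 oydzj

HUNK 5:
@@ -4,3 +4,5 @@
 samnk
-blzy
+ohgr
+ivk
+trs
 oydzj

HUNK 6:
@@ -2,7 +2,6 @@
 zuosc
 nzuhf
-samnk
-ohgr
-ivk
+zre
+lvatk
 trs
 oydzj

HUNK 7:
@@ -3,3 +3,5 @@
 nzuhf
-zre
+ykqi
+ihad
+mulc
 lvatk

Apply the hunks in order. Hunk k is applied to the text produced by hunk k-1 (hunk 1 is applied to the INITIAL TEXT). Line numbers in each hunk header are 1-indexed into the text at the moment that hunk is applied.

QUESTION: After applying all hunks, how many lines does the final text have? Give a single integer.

Hunk 1: at line 1 remove [wpga] add [zuosc,xzv] -> 7 lines: ctnb zuosc xzv xqng hdwm blzy oydzj
Hunk 2: at line 2 remove [xzv,xqng,hdwm] add [nwows,cwdb,aki] -> 7 lines: ctnb zuosc nwows cwdb aki blzy oydzj
Hunk 3: at line 1 remove [nwows] add [mtulm] -> 7 lines: ctnb zuosc mtulm cwdb aki blzy oydzj
Hunk 4: at line 1 remove [mtulm,cwdb,aki] add [nzuhf,samnk] -> 6 lines: ctnb zuosc nzuhf samnk blzy oydzj
Hunk 5: at line 4 remove [blzy] add [ohgr,ivk,trs] -> 8 lines: ctnb zuosc nzuhf samnk ohgr ivk trs oydzj
Hunk 6: at line 2 remove [samnk,ohgr,ivk] add [zre,lvatk] -> 7 lines: ctnb zuosc nzuhf zre lvatk trs oydzj
Hunk 7: at line 3 remove [zre] add [ykqi,ihad,mulc] -> 9 lines: ctnb zuosc nzuhf ykqi ihad mulc lvatk trs oydzj
Final line count: 9

Answer: 9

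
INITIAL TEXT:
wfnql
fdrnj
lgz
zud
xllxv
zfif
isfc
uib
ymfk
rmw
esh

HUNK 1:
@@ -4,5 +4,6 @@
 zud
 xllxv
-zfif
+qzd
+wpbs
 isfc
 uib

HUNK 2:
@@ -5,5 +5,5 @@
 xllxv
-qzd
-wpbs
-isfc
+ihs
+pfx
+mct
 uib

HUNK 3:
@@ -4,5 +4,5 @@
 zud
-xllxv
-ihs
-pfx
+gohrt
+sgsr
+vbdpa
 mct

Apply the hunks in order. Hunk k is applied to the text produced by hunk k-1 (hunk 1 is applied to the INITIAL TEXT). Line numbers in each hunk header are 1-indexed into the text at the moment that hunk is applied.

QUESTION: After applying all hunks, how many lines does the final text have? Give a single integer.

Answer: 12

Derivation:
Hunk 1: at line 4 remove [zfif] add [qzd,wpbs] -> 12 lines: wfnql fdrnj lgz zud xllxv qzd wpbs isfc uib ymfk rmw esh
Hunk 2: at line 5 remove [qzd,wpbs,isfc] add [ihs,pfx,mct] -> 12 lines: wfnql fdrnj lgz zud xllxv ihs pfx mct uib ymfk rmw esh
Hunk 3: at line 4 remove [xllxv,ihs,pfx] add [gohrt,sgsr,vbdpa] -> 12 lines: wfnql fdrnj lgz zud gohrt sgsr vbdpa mct uib ymfk rmw esh
Final line count: 12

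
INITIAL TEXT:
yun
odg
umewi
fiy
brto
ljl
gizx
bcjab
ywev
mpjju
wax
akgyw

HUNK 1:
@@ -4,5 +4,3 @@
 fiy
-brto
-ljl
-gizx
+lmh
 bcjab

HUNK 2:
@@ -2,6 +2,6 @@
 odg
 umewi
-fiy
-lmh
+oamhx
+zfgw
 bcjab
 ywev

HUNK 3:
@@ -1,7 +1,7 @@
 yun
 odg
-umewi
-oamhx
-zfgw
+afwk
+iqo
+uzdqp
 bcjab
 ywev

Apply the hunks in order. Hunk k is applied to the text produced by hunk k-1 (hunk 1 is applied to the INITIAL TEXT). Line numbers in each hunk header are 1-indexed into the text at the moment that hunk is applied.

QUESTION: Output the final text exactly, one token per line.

Answer: yun
odg
afwk
iqo
uzdqp
bcjab
ywev
mpjju
wax
akgyw

Derivation:
Hunk 1: at line 4 remove [brto,ljl,gizx] add [lmh] -> 10 lines: yun odg umewi fiy lmh bcjab ywev mpjju wax akgyw
Hunk 2: at line 2 remove [fiy,lmh] add [oamhx,zfgw] -> 10 lines: yun odg umewi oamhx zfgw bcjab ywev mpjju wax akgyw
Hunk 3: at line 1 remove [umewi,oamhx,zfgw] add [afwk,iqo,uzdqp] -> 10 lines: yun odg afwk iqo uzdqp bcjab ywev mpjju wax akgyw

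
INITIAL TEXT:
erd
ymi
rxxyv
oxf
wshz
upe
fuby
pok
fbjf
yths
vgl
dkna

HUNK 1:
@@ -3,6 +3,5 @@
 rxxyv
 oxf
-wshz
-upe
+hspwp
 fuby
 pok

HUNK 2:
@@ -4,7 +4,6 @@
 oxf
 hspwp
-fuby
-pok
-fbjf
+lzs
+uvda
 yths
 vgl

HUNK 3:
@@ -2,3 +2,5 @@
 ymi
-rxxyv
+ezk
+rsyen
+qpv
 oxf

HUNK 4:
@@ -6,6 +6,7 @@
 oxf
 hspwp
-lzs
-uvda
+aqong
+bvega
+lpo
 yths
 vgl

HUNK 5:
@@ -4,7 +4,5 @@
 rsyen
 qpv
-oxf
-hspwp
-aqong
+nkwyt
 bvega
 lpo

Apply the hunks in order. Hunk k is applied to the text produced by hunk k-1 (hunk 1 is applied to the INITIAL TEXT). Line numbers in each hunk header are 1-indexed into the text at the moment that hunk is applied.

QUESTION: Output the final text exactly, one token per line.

Hunk 1: at line 3 remove [wshz,upe] add [hspwp] -> 11 lines: erd ymi rxxyv oxf hspwp fuby pok fbjf yths vgl dkna
Hunk 2: at line 4 remove [fuby,pok,fbjf] add [lzs,uvda] -> 10 lines: erd ymi rxxyv oxf hspwp lzs uvda yths vgl dkna
Hunk 3: at line 2 remove [rxxyv] add [ezk,rsyen,qpv] -> 12 lines: erd ymi ezk rsyen qpv oxf hspwp lzs uvda yths vgl dkna
Hunk 4: at line 6 remove [lzs,uvda] add [aqong,bvega,lpo] -> 13 lines: erd ymi ezk rsyen qpv oxf hspwp aqong bvega lpo yths vgl dkna
Hunk 5: at line 4 remove [oxf,hspwp,aqong] add [nkwyt] -> 11 lines: erd ymi ezk rsyen qpv nkwyt bvega lpo yths vgl dkna

Answer: erd
ymi
ezk
rsyen
qpv
nkwyt
bvega
lpo
yths
vgl
dkna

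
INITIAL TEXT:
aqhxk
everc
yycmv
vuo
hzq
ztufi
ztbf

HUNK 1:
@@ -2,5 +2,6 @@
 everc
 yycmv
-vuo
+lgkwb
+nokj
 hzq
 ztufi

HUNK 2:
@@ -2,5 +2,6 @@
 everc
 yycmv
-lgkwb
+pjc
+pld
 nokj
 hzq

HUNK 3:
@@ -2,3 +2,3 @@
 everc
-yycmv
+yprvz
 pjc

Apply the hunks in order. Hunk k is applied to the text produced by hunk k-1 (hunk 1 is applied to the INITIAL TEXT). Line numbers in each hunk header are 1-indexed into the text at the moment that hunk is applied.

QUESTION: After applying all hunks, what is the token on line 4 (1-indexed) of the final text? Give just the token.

Answer: pjc

Derivation:
Hunk 1: at line 2 remove [vuo] add [lgkwb,nokj] -> 8 lines: aqhxk everc yycmv lgkwb nokj hzq ztufi ztbf
Hunk 2: at line 2 remove [lgkwb] add [pjc,pld] -> 9 lines: aqhxk everc yycmv pjc pld nokj hzq ztufi ztbf
Hunk 3: at line 2 remove [yycmv] add [yprvz] -> 9 lines: aqhxk everc yprvz pjc pld nokj hzq ztufi ztbf
Final line 4: pjc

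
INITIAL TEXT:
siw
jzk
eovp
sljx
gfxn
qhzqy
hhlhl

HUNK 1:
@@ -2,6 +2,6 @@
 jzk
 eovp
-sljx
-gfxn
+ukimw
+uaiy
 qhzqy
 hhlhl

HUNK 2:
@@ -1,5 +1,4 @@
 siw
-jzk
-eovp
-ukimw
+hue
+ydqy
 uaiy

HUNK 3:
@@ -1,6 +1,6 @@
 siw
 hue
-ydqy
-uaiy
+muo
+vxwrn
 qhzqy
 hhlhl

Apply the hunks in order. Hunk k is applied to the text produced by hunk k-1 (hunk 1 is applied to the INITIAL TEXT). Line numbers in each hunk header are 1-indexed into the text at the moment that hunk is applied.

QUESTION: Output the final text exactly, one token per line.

Answer: siw
hue
muo
vxwrn
qhzqy
hhlhl

Derivation:
Hunk 1: at line 2 remove [sljx,gfxn] add [ukimw,uaiy] -> 7 lines: siw jzk eovp ukimw uaiy qhzqy hhlhl
Hunk 2: at line 1 remove [jzk,eovp,ukimw] add [hue,ydqy] -> 6 lines: siw hue ydqy uaiy qhzqy hhlhl
Hunk 3: at line 1 remove [ydqy,uaiy] add [muo,vxwrn] -> 6 lines: siw hue muo vxwrn qhzqy hhlhl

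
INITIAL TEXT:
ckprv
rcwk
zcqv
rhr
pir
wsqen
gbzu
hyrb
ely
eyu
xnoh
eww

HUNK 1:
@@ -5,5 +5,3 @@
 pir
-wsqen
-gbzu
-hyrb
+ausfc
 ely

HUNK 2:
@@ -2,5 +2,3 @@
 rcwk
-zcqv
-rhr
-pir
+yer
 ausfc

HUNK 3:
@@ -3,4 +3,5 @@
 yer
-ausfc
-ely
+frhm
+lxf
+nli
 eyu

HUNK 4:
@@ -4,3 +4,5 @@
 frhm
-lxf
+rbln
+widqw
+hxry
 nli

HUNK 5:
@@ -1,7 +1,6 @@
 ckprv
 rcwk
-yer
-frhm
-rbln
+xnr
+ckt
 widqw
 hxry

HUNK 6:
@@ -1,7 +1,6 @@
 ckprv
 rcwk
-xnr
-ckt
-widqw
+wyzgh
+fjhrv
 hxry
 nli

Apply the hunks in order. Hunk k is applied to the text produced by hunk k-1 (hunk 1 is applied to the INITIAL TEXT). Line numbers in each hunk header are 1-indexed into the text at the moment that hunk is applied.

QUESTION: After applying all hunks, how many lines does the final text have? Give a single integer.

Hunk 1: at line 5 remove [wsqen,gbzu,hyrb] add [ausfc] -> 10 lines: ckprv rcwk zcqv rhr pir ausfc ely eyu xnoh eww
Hunk 2: at line 2 remove [zcqv,rhr,pir] add [yer] -> 8 lines: ckprv rcwk yer ausfc ely eyu xnoh eww
Hunk 3: at line 3 remove [ausfc,ely] add [frhm,lxf,nli] -> 9 lines: ckprv rcwk yer frhm lxf nli eyu xnoh eww
Hunk 4: at line 4 remove [lxf] add [rbln,widqw,hxry] -> 11 lines: ckprv rcwk yer frhm rbln widqw hxry nli eyu xnoh eww
Hunk 5: at line 1 remove [yer,frhm,rbln] add [xnr,ckt] -> 10 lines: ckprv rcwk xnr ckt widqw hxry nli eyu xnoh eww
Hunk 6: at line 1 remove [xnr,ckt,widqw] add [wyzgh,fjhrv] -> 9 lines: ckprv rcwk wyzgh fjhrv hxry nli eyu xnoh eww
Final line count: 9

Answer: 9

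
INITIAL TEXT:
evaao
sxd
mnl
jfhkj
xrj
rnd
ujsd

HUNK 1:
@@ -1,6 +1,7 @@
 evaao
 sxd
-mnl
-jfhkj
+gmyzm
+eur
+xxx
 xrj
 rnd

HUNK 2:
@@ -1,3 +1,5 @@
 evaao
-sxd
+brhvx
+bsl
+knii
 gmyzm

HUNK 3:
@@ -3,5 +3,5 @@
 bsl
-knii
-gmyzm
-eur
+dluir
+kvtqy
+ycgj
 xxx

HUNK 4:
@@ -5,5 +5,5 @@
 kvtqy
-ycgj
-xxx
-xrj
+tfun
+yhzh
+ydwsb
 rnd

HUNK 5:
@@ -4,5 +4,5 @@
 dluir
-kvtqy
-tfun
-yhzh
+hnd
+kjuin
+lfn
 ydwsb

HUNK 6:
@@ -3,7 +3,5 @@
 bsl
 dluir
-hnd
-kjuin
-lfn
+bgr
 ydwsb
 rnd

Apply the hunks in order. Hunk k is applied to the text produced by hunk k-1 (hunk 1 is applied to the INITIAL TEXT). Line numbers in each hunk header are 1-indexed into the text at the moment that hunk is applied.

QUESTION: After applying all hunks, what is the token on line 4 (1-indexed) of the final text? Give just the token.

Hunk 1: at line 1 remove [mnl,jfhkj] add [gmyzm,eur,xxx] -> 8 lines: evaao sxd gmyzm eur xxx xrj rnd ujsd
Hunk 2: at line 1 remove [sxd] add [brhvx,bsl,knii] -> 10 lines: evaao brhvx bsl knii gmyzm eur xxx xrj rnd ujsd
Hunk 3: at line 3 remove [knii,gmyzm,eur] add [dluir,kvtqy,ycgj] -> 10 lines: evaao brhvx bsl dluir kvtqy ycgj xxx xrj rnd ujsd
Hunk 4: at line 5 remove [ycgj,xxx,xrj] add [tfun,yhzh,ydwsb] -> 10 lines: evaao brhvx bsl dluir kvtqy tfun yhzh ydwsb rnd ujsd
Hunk 5: at line 4 remove [kvtqy,tfun,yhzh] add [hnd,kjuin,lfn] -> 10 lines: evaao brhvx bsl dluir hnd kjuin lfn ydwsb rnd ujsd
Hunk 6: at line 3 remove [hnd,kjuin,lfn] add [bgr] -> 8 lines: evaao brhvx bsl dluir bgr ydwsb rnd ujsd
Final line 4: dluir

Answer: dluir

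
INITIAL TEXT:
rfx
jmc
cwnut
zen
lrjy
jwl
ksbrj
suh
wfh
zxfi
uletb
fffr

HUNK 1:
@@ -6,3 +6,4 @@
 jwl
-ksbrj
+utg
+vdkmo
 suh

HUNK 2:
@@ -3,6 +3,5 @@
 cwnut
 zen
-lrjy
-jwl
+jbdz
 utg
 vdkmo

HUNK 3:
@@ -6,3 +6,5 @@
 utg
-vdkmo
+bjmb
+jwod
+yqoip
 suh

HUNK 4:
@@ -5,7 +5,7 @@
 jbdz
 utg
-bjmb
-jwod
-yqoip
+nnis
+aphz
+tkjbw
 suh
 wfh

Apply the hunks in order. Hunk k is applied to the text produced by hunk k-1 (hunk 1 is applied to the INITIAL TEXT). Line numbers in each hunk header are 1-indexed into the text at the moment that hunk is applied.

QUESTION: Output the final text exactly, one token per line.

Answer: rfx
jmc
cwnut
zen
jbdz
utg
nnis
aphz
tkjbw
suh
wfh
zxfi
uletb
fffr

Derivation:
Hunk 1: at line 6 remove [ksbrj] add [utg,vdkmo] -> 13 lines: rfx jmc cwnut zen lrjy jwl utg vdkmo suh wfh zxfi uletb fffr
Hunk 2: at line 3 remove [lrjy,jwl] add [jbdz] -> 12 lines: rfx jmc cwnut zen jbdz utg vdkmo suh wfh zxfi uletb fffr
Hunk 3: at line 6 remove [vdkmo] add [bjmb,jwod,yqoip] -> 14 lines: rfx jmc cwnut zen jbdz utg bjmb jwod yqoip suh wfh zxfi uletb fffr
Hunk 4: at line 5 remove [bjmb,jwod,yqoip] add [nnis,aphz,tkjbw] -> 14 lines: rfx jmc cwnut zen jbdz utg nnis aphz tkjbw suh wfh zxfi uletb fffr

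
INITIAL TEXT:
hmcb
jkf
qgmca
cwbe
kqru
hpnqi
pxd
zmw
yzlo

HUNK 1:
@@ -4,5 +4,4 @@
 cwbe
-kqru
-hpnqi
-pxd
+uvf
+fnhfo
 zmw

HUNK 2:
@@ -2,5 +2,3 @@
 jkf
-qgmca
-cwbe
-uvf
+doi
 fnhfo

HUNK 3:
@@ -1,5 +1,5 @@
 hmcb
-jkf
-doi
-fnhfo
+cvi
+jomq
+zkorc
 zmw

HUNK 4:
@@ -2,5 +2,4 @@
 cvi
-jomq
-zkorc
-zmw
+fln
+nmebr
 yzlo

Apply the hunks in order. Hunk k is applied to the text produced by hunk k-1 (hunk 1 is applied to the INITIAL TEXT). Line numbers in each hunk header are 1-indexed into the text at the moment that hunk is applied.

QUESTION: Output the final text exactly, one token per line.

Hunk 1: at line 4 remove [kqru,hpnqi,pxd] add [uvf,fnhfo] -> 8 lines: hmcb jkf qgmca cwbe uvf fnhfo zmw yzlo
Hunk 2: at line 2 remove [qgmca,cwbe,uvf] add [doi] -> 6 lines: hmcb jkf doi fnhfo zmw yzlo
Hunk 3: at line 1 remove [jkf,doi,fnhfo] add [cvi,jomq,zkorc] -> 6 lines: hmcb cvi jomq zkorc zmw yzlo
Hunk 4: at line 2 remove [jomq,zkorc,zmw] add [fln,nmebr] -> 5 lines: hmcb cvi fln nmebr yzlo

Answer: hmcb
cvi
fln
nmebr
yzlo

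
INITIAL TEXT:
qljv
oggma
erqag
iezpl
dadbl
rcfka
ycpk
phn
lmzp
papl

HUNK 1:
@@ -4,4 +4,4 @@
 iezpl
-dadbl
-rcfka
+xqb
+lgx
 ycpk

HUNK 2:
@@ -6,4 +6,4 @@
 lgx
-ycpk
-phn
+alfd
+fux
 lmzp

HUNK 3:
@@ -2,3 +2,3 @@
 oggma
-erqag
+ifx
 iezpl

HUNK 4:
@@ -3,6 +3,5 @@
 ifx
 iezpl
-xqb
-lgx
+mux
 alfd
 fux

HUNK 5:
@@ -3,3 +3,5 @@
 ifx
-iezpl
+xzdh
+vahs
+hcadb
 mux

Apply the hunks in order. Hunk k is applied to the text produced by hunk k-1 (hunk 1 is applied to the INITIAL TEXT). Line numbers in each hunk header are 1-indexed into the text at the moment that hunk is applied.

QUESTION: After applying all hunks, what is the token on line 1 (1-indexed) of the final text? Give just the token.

Answer: qljv

Derivation:
Hunk 1: at line 4 remove [dadbl,rcfka] add [xqb,lgx] -> 10 lines: qljv oggma erqag iezpl xqb lgx ycpk phn lmzp papl
Hunk 2: at line 6 remove [ycpk,phn] add [alfd,fux] -> 10 lines: qljv oggma erqag iezpl xqb lgx alfd fux lmzp papl
Hunk 3: at line 2 remove [erqag] add [ifx] -> 10 lines: qljv oggma ifx iezpl xqb lgx alfd fux lmzp papl
Hunk 4: at line 3 remove [xqb,lgx] add [mux] -> 9 lines: qljv oggma ifx iezpl mux alfd fux lmzp papl
Hunk 5: at line 3 remove [iezpl] add [xzdh,vahs,hcadb] -> 11 lines: qljv oggma ifx xzdh vahs hcadb mux alfd fux lmzp papl
Final line 1: qljv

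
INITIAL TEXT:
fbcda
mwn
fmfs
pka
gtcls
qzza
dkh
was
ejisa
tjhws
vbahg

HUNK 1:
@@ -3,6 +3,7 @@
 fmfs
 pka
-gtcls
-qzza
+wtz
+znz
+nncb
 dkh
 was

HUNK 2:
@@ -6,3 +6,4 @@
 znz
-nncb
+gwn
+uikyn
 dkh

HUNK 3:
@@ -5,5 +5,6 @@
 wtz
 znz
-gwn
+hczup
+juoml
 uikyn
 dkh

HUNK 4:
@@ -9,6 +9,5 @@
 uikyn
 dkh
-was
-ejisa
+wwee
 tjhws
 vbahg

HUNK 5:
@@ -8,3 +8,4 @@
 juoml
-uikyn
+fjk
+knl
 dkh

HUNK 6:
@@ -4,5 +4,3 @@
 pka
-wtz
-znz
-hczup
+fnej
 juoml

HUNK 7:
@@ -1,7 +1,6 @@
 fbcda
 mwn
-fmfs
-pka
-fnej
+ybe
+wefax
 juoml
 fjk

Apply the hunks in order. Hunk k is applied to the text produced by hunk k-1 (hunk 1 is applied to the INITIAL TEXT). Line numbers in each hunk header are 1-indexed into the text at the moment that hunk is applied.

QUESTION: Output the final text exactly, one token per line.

Answer: fbcda
mwn
ybe
wefax
juoml
fjk
knl
dkh
wwee
tjhws
vbahg

Derivation:
Hunk 1: at line 3 remove [gtcls,qzza] add [wtz,znz,nncb] -> 12 lines: fbcda mwn fmfs pka wtz znz nncb dkh was ejisa tjhws vbahg
Hunk 2: at line 6 remove [nncb] add [gwn,uikyn] -> 13 lines: fbcda mwn fmfs pka wtz znz gwn uikyn dkh was ejisa tjhws vbahg
Hunk 3: at line 5 remove [gwn] add [hczup,juoml] -> 14 lines: fbcda mwn fmfs pka wtz znz hczup juoml uikyn dkh was ejisa tjhws vbahg
Hunk 4: at line 9 remove [was,ejisa] add [wwee] -> 13 lines: fbcda mwn fmfs pka wtz znz hczup juoml uikyn dkh wwee tjhws vbahg
Hunk 5: at line 8 remove [uikyn] add [fjk,knl] -> 14 lines: fbcda mwn fmfs pka wtz znz hczup juoml fjk knl dkh wwee tjhws vbahg
Hunk 6: at line 4 remove [wtz,znz,hczup] add [fnej] -> 12 lines: fbcda mwn fmfs pka fnej juoml fjk knl dkh wwee tjhws vbahg
Hunk 7: at line 1 remove [fmfs,pka,fnej] add [ybe,wefax] -> 11 lines: fbcda mwn ybe wefax juoml fjk knl dkh wwee tjhws vbahg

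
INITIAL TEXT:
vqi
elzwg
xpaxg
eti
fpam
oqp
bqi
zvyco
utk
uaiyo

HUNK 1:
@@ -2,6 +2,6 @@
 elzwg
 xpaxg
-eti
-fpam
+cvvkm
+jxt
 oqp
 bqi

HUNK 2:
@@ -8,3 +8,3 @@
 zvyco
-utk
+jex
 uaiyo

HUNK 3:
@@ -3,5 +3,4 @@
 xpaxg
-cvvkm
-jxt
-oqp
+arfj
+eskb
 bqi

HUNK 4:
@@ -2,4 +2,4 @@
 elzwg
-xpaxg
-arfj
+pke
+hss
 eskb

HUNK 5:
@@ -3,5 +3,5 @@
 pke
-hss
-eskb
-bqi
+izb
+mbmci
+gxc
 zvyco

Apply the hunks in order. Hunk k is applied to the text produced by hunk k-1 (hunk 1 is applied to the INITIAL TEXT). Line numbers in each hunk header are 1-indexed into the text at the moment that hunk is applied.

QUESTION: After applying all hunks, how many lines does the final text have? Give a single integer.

Hunk 1: at line 2 remove [eti,fpam] add [cvvkm,jxt] -> 10 lines: vqi elzwg xpaxg cvvkm jxt oqp bqi zvyco utk uaiyo
Hunk 2: at line 8 remove [utk] add [jex] -> 10 lines: vqi elzwg xpaxg cvvkm jxt oqp bqi zvyco jex uaiyo
Hunk 3: at line 3 remove [cvvkm,jxt,oqp] add [arfj,eskb] -> 9 lines: vqi elzwg xpaxg arfj eskb bqi zvyco jex uaiyo
Hunk 4: at line 2 remove [xpaxg,arfj] add [pke,hss] -> 9 lines: vqi elzwg pke hss eskb bqi zvyco jex uaiyo
Hunk 5: at line 3 remove [hss,eskb,bqi] add [izb,mbmci,gxc] -> 9 lines: vqi elzwg pke izb mbmci gxc zvyco jex uaiyo
Final line count: 9

Answer: 9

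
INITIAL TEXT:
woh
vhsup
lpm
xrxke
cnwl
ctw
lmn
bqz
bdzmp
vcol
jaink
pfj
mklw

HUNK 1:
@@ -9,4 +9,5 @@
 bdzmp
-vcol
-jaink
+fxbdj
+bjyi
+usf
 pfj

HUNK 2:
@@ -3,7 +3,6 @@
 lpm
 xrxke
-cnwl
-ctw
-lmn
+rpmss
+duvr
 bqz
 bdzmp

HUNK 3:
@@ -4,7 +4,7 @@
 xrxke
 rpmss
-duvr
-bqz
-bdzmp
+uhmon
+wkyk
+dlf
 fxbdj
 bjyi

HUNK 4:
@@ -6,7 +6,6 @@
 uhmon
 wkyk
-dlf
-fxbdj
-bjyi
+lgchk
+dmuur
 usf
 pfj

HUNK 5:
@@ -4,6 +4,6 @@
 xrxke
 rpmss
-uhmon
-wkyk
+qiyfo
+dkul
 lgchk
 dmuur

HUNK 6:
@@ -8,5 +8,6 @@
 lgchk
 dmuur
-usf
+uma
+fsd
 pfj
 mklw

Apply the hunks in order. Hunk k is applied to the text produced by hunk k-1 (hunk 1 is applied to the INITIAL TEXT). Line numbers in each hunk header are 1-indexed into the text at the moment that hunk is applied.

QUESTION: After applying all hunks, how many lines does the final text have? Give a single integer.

Answer: 13

Derivation:
Hunk 1: at line 9 remove [vcol,jaink] add [fxbdj,bjyi,usf] -> 14 lines: woh vhsup lpm xrxke cnwl ctw lmn bqz bdzmp fxbdj bjyi usf pfj mklw
Hunk 2: at line 3 remove [cnwl,ctw,lmn] add [rpmss,duvr] -> 13 lines: woh vhsup lpm xrxke rpmss duvr bqz bdzmp fxbdj bjyi usf pfj mklw
Hunk 3: at line 4 remove [duvr,bqz,bdzmp] add [uhmon,wkyk,dlf] -> 13 lines: woh vhsup lpm xrxke rpmss uhmon wkyk dlf fxbdj bjyi usf pfj mklw
Hunk 4: at line 6 remove [dlf,fxbdj,bjyi] add [lgchk,dmuur] -> 12 lines: woh vhsup lpm xrxke rpmss uhmon wkyk lgchk dmuur usf pfj mklw
Hunk 5: at line 4 remove [uhmon,wkyk] add [qiyfo,dkul] -> 12 lines: woh vhsup lpm xrxke rpmss qiyfo dkul lgchk dmuur usf pfj mklw
Hunk 6: at line 8 remove [usf] add [uma,fsd] -> 13 lines: woh vhsup lpm xrxke rpmss qiyfo dkul lgchk dmuur uma fsd pfj mklw
Final line count: 13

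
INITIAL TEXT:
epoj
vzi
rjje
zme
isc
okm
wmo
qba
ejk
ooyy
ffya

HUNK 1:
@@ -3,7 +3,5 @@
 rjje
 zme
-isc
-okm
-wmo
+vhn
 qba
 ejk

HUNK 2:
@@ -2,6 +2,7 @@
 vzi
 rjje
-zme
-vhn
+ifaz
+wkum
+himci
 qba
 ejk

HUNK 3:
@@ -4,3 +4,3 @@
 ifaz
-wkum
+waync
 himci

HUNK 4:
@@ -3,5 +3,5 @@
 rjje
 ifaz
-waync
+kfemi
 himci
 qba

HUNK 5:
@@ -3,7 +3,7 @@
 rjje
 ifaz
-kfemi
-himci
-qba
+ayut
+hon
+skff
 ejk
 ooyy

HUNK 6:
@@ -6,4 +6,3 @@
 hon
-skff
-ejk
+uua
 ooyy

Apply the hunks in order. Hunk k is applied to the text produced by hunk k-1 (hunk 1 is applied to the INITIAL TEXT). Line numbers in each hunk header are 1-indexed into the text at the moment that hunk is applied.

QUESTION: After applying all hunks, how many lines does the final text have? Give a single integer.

Answer: 9

Derivation:
Hunk 1: at line 3 remove [isc,okm,wmo] add [vhn] -> 9 lines: epoj vzi rjje zme vhn qba ejk ooyy ffya
Hunk 2: at line 2 remove [zme,vhn] add [ifaz,wkum,himci] -> 10 lines: epoj vzi rjje ifaz wkum himci qba ejk ooyy ffya
Hunk 3: at line 4 remove [wkum] add [waync] -> 10 lines: epoj vzi rjje ifaz waync himci qba ejk ooyy ffya
Hunk 4: at line 3 remove [waync] add [kfemi] -> 10 lines: epoj vzi rjje ifaz kfemi himci qba ejk ooyy ffya
Hunk 5: at line 3 remove [kfemi,himci,qba] add [ayut,hon,skff] -> 10 lines: epoj vzi rjje ifaz ayut hon skff ejk ooyy ffya
Hunk 6: at line 6 remove [skff,ejk] add [uua] -> 9 lines: epoj vzi rjje ifaz ayut hon uua ooyy ffya
Final line count: 9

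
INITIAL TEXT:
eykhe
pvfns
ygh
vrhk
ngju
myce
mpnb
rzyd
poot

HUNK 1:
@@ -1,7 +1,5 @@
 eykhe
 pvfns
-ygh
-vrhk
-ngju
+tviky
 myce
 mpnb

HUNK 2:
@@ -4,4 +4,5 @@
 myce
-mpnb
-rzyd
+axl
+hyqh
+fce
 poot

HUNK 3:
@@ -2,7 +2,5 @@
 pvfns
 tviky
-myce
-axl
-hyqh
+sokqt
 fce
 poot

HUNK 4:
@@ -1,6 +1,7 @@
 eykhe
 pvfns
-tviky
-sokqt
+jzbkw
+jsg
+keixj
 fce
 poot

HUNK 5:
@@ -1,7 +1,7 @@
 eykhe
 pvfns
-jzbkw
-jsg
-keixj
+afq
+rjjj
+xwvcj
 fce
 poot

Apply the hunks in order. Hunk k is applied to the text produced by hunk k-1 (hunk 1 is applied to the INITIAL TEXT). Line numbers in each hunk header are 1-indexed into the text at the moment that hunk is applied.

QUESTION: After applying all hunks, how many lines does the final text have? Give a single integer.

Hunk 1: at line 1 remove [ygh,vrhk,ngju] add [tviky] -> 7 lines: eykhe pvfns tviky myce mpnb rzyd poot
Hunk 2: at line 4 remove [mpnb,rzyd] add [axl,hyqh,fce] -> 8 lines: eykhe pvfns tviky myce axl hyqh fce poot
Hunk 3: at line 2 remove [myce,axl,hyqh] add [sokqt] -> 6 lines: eykhe pvfns tviky sokqt fce poot
Hunk 4: at line 1 remove [tviky,sokqt] add [jzbkw,jsg,keixj] -> 7 lines: eykhe pvfns jzbkw jsg keixj fce poot
Hunk 5: at line 1 remove [jzbkw,jsg,keixj] add [afq,rjjj,xwvcj] -> 7 lines: eykhe pvfns afq rjjj xwvcj fce poot
Final line count: 7

Answer: 7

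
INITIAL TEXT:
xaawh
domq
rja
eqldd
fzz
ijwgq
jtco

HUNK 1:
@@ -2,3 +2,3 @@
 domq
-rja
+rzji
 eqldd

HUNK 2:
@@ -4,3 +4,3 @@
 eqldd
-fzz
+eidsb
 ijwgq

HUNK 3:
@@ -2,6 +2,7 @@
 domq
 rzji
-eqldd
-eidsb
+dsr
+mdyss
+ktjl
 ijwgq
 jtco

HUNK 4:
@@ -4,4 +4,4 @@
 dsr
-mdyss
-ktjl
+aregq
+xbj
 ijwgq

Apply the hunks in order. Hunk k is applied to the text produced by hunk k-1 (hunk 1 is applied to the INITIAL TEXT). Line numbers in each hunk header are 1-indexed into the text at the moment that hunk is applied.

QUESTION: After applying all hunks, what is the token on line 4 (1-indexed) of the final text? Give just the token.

Answer: dsr

Derivation:
Hunk 1: at line 2 remove [rja] add [rzji] -> 7 lines: xaawh domq rzji eqldd fzz ijwgq jtco
Hunk 2: at line 4 remove [fzz] add [eidsb] -> 7 lines: xaawh domq rzji eqldd eidsb ijwgq jtco
Hunk 3: at line 2 remove [eqldd,eidsb] add [dsr,mdyss,ktjl] -> 8 lines: xaawh domq rzji dsr mdyss ktjl ijwgq jtco
Hunk 4: at line 4 remove [mdyss,ktjl] add [aregq,xbj] -> 8 lines: xaawh domq rzji dsr aregq xbj ijwgq jtco
Final line 4: dsr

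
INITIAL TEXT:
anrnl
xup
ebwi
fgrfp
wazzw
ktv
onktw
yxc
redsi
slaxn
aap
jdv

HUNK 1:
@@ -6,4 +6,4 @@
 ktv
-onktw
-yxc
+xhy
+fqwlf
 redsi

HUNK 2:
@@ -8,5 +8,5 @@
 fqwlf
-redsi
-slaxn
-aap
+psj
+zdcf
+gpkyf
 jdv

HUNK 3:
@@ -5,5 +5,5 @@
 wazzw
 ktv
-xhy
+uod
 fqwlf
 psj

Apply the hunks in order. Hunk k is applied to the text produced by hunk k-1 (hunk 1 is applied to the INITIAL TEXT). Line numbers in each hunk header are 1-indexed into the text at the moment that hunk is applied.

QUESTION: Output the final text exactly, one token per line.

Answer: anrnl
xup
ebwi
fgrfp
wazzw
ktv
uod
fqwlf
psj
zdcf
gpkyf
jdv

Derivation:
Hunk 1: at line 6 remove [onktw,yxc] add [xhy,fqwlf] -> 12 lines: anrnl xup ebwi fgrfp wazzw ktv xhy fqwlf redsi slaxn aap jdv
Hunk 2: at line 8 remove [redsi,slaxn,aap] add [psj,zdcf,gpkyf] -> 12 lines: anrnl xup ebwi fgrfp wazzw ktv xhy fqwlf psj zdcf gpkyf jdv
Hunk 3: at line 5 remove [xhy] add [uod] -> 12 lines: anrnl xup ebwi fgrfp wazzw ktv uod fqwlf psj zdcf gpkyf jdv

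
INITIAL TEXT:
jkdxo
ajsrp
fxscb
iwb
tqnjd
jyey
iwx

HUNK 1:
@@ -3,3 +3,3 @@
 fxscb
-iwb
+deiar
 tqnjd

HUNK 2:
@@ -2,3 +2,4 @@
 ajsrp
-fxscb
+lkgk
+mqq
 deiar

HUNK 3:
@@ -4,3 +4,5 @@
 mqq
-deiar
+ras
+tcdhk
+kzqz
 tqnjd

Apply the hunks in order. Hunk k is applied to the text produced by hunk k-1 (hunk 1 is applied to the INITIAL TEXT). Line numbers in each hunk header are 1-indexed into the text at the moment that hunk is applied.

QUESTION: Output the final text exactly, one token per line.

Answer: jkdxo
ajsrp
lkgk
mqq
ras
tcdhk
kzqz
tqnjd
jyey
iwx

Derivation:
Hunk 1: at line 3 remove [iwb] add [deiar] -> 7 lines: jkdxo ajsrp fxscb deiar tqnjd jyey iwx
Hunk 2: at line 2 remove [fxscb] add [lkgk,mqq] -> 8 lines: jkdxo ajsrp lkgk mqq deiar tqnjd jyey iwx
Hunk 3: at line 4 remove [deiar] add [ras,tcdhk,kzqz] -> 10 lines: jkdxo ajsrp lkgk mqq ras tcdhk kzqz tqnjd jyey iwx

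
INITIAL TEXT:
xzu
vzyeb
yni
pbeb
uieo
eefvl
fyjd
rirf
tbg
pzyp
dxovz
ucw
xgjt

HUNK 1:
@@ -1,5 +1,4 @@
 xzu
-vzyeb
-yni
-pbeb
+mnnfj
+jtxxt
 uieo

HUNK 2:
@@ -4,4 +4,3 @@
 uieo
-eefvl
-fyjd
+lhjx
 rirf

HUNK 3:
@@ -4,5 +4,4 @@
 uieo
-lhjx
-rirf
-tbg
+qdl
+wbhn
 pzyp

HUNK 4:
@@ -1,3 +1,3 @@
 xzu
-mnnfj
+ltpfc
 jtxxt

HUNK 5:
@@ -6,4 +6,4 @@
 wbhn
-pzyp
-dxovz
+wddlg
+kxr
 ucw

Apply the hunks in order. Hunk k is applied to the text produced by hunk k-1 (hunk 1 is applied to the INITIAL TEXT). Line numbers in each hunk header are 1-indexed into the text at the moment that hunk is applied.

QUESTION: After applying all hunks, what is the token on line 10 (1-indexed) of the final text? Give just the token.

Answer: xgjt

Derivation:
Hunk 1: at line 1 remove [vzyeb,yni,pbeb] add [mnnfj,jtxxt] -> 12 lines: xzu mnnfj jtxxt uieo eefvl fyjd rirf tbg pzyp dxovz ucw xgjt
Hunk 2: at line 4 remove [eefvl,fyjd] add [lhjx] -> 11 lines: xzu mnnfj jtxxt uieo lhjx rirf tbg pzyp dxovz ucw xgjt
Hunk 3: at line 4 remove [lhjx,rirf,tbg] add [qdl,wbhn] -> 10 lines: xzu mnnfj jtxxt uieo qdl wbhn pzyp dxovz ucw xgjt
Hunk 4: at line 1 remove [mnnfj] add [ltpfc] -> 10 lines: xzu ltpfc jtxxt uieo qdl wbhn pzyp dxovz ucw xgjt
Hunk 5: at line 6 remove [pzyp,dxovz] add [wddlg,kxr] -> 10 lines: xzu ltpfc jtxxt uieo qdl wbhn wddlg kxr ucw xgjt
Final line 10: xgjt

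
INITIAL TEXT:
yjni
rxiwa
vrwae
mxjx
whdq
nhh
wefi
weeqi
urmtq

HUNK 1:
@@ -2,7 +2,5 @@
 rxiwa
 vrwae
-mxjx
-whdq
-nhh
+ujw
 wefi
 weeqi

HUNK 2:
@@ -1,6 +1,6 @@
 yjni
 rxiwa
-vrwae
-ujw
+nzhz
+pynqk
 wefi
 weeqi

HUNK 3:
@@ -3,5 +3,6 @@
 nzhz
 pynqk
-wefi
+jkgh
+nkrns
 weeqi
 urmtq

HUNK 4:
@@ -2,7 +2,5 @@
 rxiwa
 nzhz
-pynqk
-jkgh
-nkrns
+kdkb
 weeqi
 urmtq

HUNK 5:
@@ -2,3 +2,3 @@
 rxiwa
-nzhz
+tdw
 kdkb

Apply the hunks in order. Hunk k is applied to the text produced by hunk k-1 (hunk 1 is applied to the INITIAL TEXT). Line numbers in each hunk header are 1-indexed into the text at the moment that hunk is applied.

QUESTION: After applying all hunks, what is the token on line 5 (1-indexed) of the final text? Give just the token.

Hunk 1: at line 2 remove [mxjx,whdq,nhh] add [ujw] -> 7 lines: yjni rxiwa vrwae ujw wefi weeqi urmtq
Hunk 2: at line 1 remove [vrwae,ujw] add [nzhz,pynqk] -> 7 lines: yjni rxiwa nzhz pynqk wefi weeqi urmtq
Hunk 3: at line 3 remove [wefi] add [jkgh,nkrns] -> 8 lines: yjni rxiwa nzhz pynqk jkgh nkrns weeqi urmtq
Hunk 4: at line 2 remove [pynqk,jkgh,nkrns] add [kdkb] -> 6 lines: yjni rxiwa nzhz kdkb weeqi urmtq
Hunk 5: at line 2 remove [nzhz] add [tdw] -> 6 lines: yjni rxiwa tdw kdkb weeqi urmtq
Final line 5: weeqi

Answer: weeqi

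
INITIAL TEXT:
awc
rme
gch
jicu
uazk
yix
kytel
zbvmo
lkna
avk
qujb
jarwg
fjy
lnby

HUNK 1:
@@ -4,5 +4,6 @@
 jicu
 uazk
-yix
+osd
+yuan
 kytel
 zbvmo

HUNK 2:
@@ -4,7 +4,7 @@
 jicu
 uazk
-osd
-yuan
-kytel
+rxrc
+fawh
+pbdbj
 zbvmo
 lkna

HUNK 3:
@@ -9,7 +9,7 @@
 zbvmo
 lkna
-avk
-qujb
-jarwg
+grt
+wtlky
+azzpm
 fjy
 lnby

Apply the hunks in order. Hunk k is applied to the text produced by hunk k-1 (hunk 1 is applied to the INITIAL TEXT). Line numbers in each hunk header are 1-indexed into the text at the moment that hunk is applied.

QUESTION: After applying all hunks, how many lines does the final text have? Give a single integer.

Answer: 15

Derivation:
Hunk 1: at line 4 remove [yix] add [osd,yuan] -> 15 lines: awc rme gch jicu uazk osd yuan kytel zbvmo lkna avk qujb jarwg fjy lnby
Hunk 2: at line 4 remove [osd,yuan,kytel] add [rxrc,fawh,pbdbj] -> 15 lines: awc rme gch jicu uazk rxrc fawh pbdbj zbvmo lkna avk qujb jarwg fjy lnby
Hunk 3: at line 9 remove [avk,qujb,jarwg] add [grt,wtlky,azzpm] -> 15 lines: awc rme gch jicu uazk rxrc fawh pbdbj zbvmo lkna grt wtlky azzpm fjy lnby
Final line count: 15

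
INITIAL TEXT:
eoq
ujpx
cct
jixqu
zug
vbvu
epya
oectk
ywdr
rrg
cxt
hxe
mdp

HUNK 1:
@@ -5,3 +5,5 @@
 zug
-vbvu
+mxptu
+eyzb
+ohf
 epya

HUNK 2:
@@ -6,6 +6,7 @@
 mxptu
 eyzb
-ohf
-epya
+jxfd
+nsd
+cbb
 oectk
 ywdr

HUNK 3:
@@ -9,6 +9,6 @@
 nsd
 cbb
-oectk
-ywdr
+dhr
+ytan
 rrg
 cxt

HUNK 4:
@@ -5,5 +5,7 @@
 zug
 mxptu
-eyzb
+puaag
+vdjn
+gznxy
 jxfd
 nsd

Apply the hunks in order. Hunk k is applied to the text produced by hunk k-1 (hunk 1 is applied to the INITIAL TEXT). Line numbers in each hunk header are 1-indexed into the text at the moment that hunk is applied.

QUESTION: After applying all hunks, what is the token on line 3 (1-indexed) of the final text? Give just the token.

Answer: cct

Derivation:
Hunk 1: at line 5 remove [vbvu] add [mxptu,eyzb,ohf] -> 15 lines: eoq ujpx cct jixqu zug mxptu eyzb ohf epya oectk ywdr rrg cxt hxe mdp
Hunk 2: at line 6 remove [ohf,epya] add [jxfd,nsd,cbb] -> 16 lines: eoq ujpx cct jixqu zug mxptu eyzb jxfd nsd cbb oectk ywdr rrg cxt hxe mdp
Hunk 3: at line 9 remove [oectk,ywdr] add [dhr,ytan] -> 16 lines: eoq ujpx cct jixqu zug mxptu eyzb jxfd nsd cbb dhr ytan rrg cxt hxe mdp
Hunk 4: at line 5 remove [eyzb] add [puaag,vdjn,gznxy] -> 18 lines: eoq ujpx cct jixqu zug mxptu puaag vdjn gznxy jxfd nsd cbb dhr ytan rrg cxt hxe mdp
Final line 3: cct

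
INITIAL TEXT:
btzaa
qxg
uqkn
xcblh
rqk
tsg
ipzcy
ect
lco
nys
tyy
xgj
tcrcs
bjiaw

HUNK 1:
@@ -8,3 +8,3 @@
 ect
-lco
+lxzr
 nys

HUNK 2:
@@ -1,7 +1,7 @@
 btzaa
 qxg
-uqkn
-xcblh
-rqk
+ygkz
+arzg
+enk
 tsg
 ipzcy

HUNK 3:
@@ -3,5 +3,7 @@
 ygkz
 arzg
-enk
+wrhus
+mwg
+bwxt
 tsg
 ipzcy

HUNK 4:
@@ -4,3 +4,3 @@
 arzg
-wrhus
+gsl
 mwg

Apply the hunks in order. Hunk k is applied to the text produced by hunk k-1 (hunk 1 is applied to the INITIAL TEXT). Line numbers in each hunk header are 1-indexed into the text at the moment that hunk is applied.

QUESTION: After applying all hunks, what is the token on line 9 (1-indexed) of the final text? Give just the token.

Answer: ipzcy

Derivation:
Hunk 1: at line 8 remove [lco] add [lxzr] -> 14 lines: btzaa qxg uqkn xcblh rqk tsg ipzcy ect lxzr nys tyy xgj tcrcs bjiaw
Hunk 2: at line 1 remove [uqkn,xcblh,rqk] add [ygkz,arzg,enk] -> 14 lines: btzaa qxg ygkz arzg enk tsg ipzcy ect lxzr nys tyy xgj tcrcs bjiaw
Hunk 3: at line 3 remove [enk] add [wrhus,mwg,bwxt] -> 16 lines: btzaa qxg ygkz arzg wrhus mwg bwxt tsg ipzcy ect lxzr nys tyy xgj tcrcs bjiaw
Hunk 4: at line 4 remove [wrhus] add [gsl] -> 16 lines: btzaa qxg ygkz arzg gsl mwg bwxt tsg ipzcy ect lxzr nys tyy xgj tcrcs bjiaw
Final line 9: ipzcy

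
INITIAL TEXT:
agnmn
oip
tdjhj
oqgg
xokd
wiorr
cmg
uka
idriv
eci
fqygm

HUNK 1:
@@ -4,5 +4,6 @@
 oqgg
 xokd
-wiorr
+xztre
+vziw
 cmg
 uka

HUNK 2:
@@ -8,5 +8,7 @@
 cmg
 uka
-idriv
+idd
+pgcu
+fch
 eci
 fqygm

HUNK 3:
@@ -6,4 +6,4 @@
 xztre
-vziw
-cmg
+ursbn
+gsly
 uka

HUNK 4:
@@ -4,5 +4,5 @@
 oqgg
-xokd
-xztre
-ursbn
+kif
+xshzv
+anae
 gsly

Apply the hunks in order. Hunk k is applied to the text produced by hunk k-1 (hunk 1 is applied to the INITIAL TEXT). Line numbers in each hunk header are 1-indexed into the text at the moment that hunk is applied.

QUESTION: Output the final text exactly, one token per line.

Answer: agnmn
oip
tdjhj
oqgg
kif
xshzv
anae
gsly
uka
idd
pgcu
fch
eci
fqygm

Derivation:
Hunk 1: at line 4 remove [wiorr] add [xztre,vziw] -> 12 lines: agnmn oip tdjhj oqgg xokd xztre vziw cmg uka idriv eci fqygm
Hunk 2: at line 8 remove [idriv] add [idd,pgcu,fch] -> 14 lines: agnmn oip tdjhj oqgg xokd xztre vziw cmg uka idd pgcu fch eci fqygm
Hunk 3: at line 6 remove [vziw,cmg] add [ursbn,gsly] -> 14 lines: agnmn oip tdjhj oqgg xokd xztre ursbn gsly uka idd pgcu fch eci fqygm
Hunk 4: at line 4 remove [xokd,xztre,ursbn] add [kif,xshzv,anae] -> 14 lines: agnmn oip tdjhj oqgg kif xshzv anae gsly uka idd pgcu fch eci fqygm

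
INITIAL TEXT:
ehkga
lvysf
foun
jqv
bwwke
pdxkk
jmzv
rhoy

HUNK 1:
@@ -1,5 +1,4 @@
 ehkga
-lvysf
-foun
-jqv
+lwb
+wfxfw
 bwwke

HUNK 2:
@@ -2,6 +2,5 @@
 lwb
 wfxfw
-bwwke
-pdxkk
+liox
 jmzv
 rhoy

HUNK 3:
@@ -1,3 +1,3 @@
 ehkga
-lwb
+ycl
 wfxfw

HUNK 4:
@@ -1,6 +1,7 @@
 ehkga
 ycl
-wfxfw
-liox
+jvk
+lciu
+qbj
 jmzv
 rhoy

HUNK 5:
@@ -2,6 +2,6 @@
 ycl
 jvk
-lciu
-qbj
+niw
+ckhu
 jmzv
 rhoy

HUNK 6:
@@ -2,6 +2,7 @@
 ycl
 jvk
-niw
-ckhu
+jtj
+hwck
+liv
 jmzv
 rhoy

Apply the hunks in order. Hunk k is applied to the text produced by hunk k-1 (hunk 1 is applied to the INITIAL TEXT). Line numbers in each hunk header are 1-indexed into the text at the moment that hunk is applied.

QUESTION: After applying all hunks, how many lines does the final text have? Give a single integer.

Hunk 1: at line 1 remove [lvysf,foun,jqv] add [lwb,wfxfw] -> 7 lines: ehkga lwb wfxfw bwwke pdxkk jmzv rhoy
Hunk 2: at line 2 remove [bwwke,pdxkk] add [liox] -> 6 lines: ehkga lwb wfxfw liox jmzv rhoy
Hunk 3: at line 1 remove [lwb] add [ycl] -> 6 lines: ehkga ycl wfxfw liox jmzv rhoy
Hunk 4: at line 1 remove [wfxfw,liox] add [jvk,lciu,qbj] -> 7 lines: ehkga ycl jvk lciu qbj jmzv rhoy
Hunk 5: at line 2 remove [lciu,qbj] add [niw,ckhu] -> 7 lines: ehkga ycl jvk niw ckhu jmzv rhoy
Hunk 6: at line 2 remove [niw,ckhu] add [jtj,hwck,liv] -> 8 lines: ehkga ycl jvk jtj hwck liv jmzv rhoy
Final line count: 8

Answer: 8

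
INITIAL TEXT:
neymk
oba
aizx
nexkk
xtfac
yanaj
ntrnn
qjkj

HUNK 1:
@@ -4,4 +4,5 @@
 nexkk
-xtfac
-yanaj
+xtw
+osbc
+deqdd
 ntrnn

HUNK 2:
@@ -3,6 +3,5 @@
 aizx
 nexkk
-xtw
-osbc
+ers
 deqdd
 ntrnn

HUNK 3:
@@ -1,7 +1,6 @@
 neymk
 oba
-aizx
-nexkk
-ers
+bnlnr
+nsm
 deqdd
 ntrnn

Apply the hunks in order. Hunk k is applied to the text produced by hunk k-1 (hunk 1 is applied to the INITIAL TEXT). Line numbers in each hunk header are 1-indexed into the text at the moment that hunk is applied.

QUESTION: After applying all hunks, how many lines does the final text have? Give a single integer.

Answer: 7

Derivation:
Hunk 1: at line 4 remove [xtfac,yanaj] add [xtw,osbc,deqdd] -> 9 lines: neymk oba aizx nexkk xtw osbc deqdd ntrnn qjkj
Hunk 2: at line 3 remove [xtw,osbc] add [ers] -> 8 lines: neymk oba aizx nexkk ers deqdd ntrnn qjkj
Hunk 3: at line 1 remove [aizx,nexkk,ers] add [bnlnr,nsm] -> 7 lines: neymk oba bnlnr nsm deqdd ntrnn qjkj
Final line count: 7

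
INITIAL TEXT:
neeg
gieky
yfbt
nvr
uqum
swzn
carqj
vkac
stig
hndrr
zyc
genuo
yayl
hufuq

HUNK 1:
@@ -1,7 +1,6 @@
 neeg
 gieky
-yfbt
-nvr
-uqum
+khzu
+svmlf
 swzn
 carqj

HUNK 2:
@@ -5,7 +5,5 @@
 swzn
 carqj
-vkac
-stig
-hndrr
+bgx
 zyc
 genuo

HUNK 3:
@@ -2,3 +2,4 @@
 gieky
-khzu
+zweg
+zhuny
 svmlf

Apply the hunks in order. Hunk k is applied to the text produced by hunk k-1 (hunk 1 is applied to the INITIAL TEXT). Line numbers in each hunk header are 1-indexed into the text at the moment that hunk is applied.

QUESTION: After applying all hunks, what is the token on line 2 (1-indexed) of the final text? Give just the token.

Answer: gieky

Derivation:
Hunk 1: at line 1 remove [yfbt,nvr,uqum] add [khzu,svmlf] -> 13 lines: neeg gieky khzu svmlf swzn carqj vkac stig hndrr zyc genuo yayl hufuq
Hunk 2: at line 5 remove [vkac,stig,hndrr] add [bgx] -> 11 lines: neeg gieky khzu svmlf swzn carqj bgx zyc genuo yayl hufuq
Hunk 3: at line 2 remove [khzu] add [zweg,zhuny] -> 12 lines: neeg gieky zweg zhuny svmlf swzn carqj bgx zyc genuo yayl hufuq
Final line 2: gieky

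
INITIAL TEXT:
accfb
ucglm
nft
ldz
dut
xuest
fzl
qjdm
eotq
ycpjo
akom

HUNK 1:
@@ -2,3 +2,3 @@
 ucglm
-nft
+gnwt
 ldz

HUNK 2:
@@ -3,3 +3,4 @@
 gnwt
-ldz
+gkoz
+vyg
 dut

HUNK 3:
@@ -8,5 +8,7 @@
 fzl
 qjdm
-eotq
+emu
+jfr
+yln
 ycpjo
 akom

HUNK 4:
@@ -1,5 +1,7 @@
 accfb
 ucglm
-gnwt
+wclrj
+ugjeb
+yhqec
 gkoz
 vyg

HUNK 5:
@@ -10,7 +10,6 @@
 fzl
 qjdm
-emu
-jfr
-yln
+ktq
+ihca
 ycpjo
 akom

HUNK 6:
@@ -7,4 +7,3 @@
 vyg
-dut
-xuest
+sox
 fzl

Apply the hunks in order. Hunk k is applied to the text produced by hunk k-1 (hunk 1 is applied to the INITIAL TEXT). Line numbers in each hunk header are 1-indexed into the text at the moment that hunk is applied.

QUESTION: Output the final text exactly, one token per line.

Answer: accfb
ucglm
wclrj
ugjeb
yhqec
gkoz
vyg
sox
fzl
qjdm
ktq
ihca
ycpjo
akom

Derivation:
Hunk 1: at line 2 remove [nft] add [gnwt] -> 11 lines: accfb ucglm gnwt ldz dut xuest fzl qjdm eotq ycpjo akom
Hunk 2: at line 3 remove [ldz] add [gkoz,vyg] -> 12 lines: accfb ucglm gnwt gkoz vyg dut xuest fzl qjdm eotq ycpjo akom
Hunk 3: at line 8 remove [eotq] add [emu,jfr,yln] -> 14 lines: accfb ucglm gnwt gkoz vyg dut xuest fzl qjdm emu jfr yln ycpjo akom
Hunk 4: at line 1 remove [gnwt] add [wclrj,ugjeb,yhqec] -> 16 lines: accfb ucglm wclrj ugjeb yhqec gkoz vyg dut xuest fzl qjdm emu jfr yln ycpjo akom
Hunk 5: at line 10 remove [emu,jfr,yln] add [ktq,ihca] -> 15 lines: accfb ucglm wclrj ugjeb yhqec gkoz vyg dut xuest fzl qjdm ktq ihca ycpjo akom
Hunk 6: at line 7 remove [dut,xuest] add [sox] -> 14 lines: accfb ucglm wclrj ugjeb yhqec gkoz vyg sox fzl qjdm ktq ihca ycpjo akom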